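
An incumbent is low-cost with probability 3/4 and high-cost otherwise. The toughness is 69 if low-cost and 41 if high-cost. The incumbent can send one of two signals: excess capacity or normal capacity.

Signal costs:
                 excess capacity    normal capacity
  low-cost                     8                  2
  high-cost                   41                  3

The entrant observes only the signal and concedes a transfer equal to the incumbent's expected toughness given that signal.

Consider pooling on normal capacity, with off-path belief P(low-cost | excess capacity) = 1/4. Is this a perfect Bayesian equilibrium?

At the pooled signal (normal capacity) the entrant holds the prior 3/4 and pays 3/4·69 + 1/4·41 = 62. Off-path (excess capacity) belief 1/4 gives 1/4·69 + 3/4·41 = 48.
Low-cost: normal capacity gives 62 − 2 = 60; excess capacity gives 48 − 8 = 40. Stays. ✓
High-cost: normal capacity gives 62 − 3 = 59; excess capacity gives 48 − 41 = 7. Stays. ✓

Yes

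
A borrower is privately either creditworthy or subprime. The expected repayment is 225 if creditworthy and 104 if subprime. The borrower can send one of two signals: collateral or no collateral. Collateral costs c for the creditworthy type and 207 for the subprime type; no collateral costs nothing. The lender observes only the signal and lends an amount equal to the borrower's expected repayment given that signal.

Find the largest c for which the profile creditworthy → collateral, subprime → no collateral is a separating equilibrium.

121

Under separation: collateral → creditworthy (pays 225); no collateral → subprime (pays 104).
Subprime: 104 − 0 = 104 ≥ 225 − 207 = 18. Holds regardless of c. ✓
Creditworthy: 225 − c ≥ 104 − 0, so c ≤ 225 − 104 = 121.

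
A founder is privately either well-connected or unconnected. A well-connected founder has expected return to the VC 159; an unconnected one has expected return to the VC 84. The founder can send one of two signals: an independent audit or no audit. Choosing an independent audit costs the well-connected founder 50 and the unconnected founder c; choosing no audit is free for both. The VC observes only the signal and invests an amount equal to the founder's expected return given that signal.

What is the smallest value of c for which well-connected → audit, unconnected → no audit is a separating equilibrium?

75

Under separation: audit → well-connected (pays 159); no audit → unconnected (pays 84).
Well-connected: 159 − 50 = 109 ≥ 84 − 0 = 84. Holds regardless of c. ✓
Unconnected: 84 − 0 ≥ 159 − c, so c ≥ 159 − 84 = 75.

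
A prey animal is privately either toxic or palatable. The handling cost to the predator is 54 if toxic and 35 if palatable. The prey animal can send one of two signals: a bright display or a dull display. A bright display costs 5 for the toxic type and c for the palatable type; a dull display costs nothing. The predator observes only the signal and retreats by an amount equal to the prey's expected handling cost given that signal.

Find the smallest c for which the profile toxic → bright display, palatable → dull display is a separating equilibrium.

19

Under separation: bright display → toxic (pays 54); dull display → palatable (pays 35).
Toxic: 54 − 5 = 49 ≥ 35 − 0 = 35. Holds regardless of c. ✓
Palatable: 35 − 0 ≥ 54 − c, so c ≥ 54 − 35 = 19.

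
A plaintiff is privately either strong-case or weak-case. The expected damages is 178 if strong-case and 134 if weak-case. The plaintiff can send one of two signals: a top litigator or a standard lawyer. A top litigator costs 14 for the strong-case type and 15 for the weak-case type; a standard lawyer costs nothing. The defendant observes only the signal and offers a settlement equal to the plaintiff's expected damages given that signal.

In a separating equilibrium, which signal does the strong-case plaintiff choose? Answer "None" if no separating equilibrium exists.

Try strong-case → top litigator, weak-case → standard lawyer:
  Under separation the defendant infers type exactly: top litigator → strong-case (pays 178), standard lawyer → weak-case (pays 134).
  Strong-case: top litigator gives 178 − 14 = 164; standard lawyer gives 134 − 0 = 134. No deviation. ✓
  Weak-case: standard lawyer gives 134 − 0 = 134; top litigator gives 178 − 15 = 163. Would deviate. ✗
Try strong-case → standard lawyer, weak-case → top litigator:
  Under separation the defendant infers type exactly: standard lawyer → strong-case (pays 178), top litigator → weak-case (pays 134).
  Strong-case: standard lawyer gives 178 − 0 = 178; top litigator gives 134 − 14 = 120. No deviation. ✓
  Weak-case: top litigator gives 134 − 15 = 119; standard lawyer gives 178 − 0 = 178. Would deviate. ✗
Neither assignment is incentive-compatible.

None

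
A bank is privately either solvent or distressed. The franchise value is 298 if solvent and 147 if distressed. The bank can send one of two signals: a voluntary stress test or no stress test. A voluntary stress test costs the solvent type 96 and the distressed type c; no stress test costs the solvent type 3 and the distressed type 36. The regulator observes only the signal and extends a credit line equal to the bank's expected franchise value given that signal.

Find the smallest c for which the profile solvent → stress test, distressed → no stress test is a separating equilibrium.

Under separation: stress test → solvent (pays 298); no stress test → distressed (pays 147).
Solvent: 298 − 96 = 202 ≥ 147 − 3 = 144. Holds regardless of c. ✓
Distressed: 147 − 36 ≥ 298 − c, so c ≥ 298 − 111 = 187.

187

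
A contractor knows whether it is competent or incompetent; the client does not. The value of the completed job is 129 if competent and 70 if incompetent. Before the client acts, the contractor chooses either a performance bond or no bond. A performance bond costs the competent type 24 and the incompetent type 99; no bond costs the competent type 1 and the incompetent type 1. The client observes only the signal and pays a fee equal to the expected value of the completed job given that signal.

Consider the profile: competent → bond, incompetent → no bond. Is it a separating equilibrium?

If types separate, bond earns payment 129 and no bond earns 70.
Competent: bond gives 129 − 24 = 105; no bond gives 70 − 1 = 69. No deviation. ✓
Incompetent: no bond gives 70 − 1 = 69; bond gives 129 − 99 = 30. No deviation. ✓
Both incentive constraints hold.

Yes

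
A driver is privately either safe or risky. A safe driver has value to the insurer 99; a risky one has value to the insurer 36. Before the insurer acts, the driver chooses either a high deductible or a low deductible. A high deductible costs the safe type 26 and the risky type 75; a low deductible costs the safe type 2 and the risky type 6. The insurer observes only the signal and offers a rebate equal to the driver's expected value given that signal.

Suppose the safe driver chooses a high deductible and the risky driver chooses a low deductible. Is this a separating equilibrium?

Yes

If types separate, high deductible earns payment 99 and low deductible earns 36.
Safe: high deductible gives 99 − 26 = 73; low deductible gives 36 − 2 = 34. No deviation. ✓
Risky: low deductible gives 36 − 6 = 30; high deductible gives 99 − 75 = 24. No deviation. ✓
Neither type gains from mimicking the other.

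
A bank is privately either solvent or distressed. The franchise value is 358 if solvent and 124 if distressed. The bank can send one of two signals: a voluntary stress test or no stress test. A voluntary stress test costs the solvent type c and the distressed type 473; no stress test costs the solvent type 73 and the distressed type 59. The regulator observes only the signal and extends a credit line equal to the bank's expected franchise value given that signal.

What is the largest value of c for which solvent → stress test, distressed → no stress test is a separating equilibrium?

Under separation: stress test → solvent (pays 358); no stress test → distressed (pays 124).
Distressed: 124 − 59 = 65 ≥ 358 − 473 = -115. Holds regardless of c. ✓
Solvent: 358 − c ≥ 124 − 73, so c ≤ 358 − 51 = 307.

307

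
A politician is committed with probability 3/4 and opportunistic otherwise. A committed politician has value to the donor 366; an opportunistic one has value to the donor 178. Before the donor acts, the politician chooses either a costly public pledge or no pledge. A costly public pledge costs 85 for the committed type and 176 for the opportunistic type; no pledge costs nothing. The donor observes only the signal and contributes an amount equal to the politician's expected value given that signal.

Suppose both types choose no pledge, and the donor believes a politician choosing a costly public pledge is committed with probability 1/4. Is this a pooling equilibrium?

On the equilibrium path (no pledge) the donor holds the prior 3/4 and pays 3/4·366 + 1/4·178 = 319. Off-path (pledge) belief 1/4 gives 1/4·366 + 3/4·178 = 225.
Committed: no pledge gives 319 − 0 = 319; pledge gives 225 − 85 = 140. Stays. ✓
Opportunistic: no pledge gives 319 − 0 = 319; pledge gives 225 − 176 = 49. Stays. ✓
Beliefs are Bayes-consistent on-path and both types best-respond.

Yes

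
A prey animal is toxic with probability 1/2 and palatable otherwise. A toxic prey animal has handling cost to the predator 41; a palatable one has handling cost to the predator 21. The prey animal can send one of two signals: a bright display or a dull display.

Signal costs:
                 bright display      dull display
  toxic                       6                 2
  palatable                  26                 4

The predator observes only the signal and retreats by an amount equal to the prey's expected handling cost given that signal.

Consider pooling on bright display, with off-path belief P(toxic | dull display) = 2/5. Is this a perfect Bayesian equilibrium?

At the pooled signal (bright display) the predator holds the prior 1/2 and pays 1/2·41 + 1/2·21 = 31. Off-path (dull display) belief 2/5 gives 2/5·41 + 3/5·21 = 29.
Toxic: bright display gives 31 − 6 = 25; dull display gives 29 − 2 = 27. Deviates. ✗
Palatable: bright display gives 31 − 26 = 5; dull display gives 29 − 4 = 25. Deviates. ✗

No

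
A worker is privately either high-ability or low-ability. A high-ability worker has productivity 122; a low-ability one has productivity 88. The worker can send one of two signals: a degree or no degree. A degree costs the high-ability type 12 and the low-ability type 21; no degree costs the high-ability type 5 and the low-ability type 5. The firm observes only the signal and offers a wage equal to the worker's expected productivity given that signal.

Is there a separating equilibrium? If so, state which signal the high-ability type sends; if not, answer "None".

Try high-ability → degree, low-ability → no degree:
  Under separation the firm infers type exactly: degree → high-ability (pays 122), no degree → low-ability (pays 88).
  High-ability: degree gives 122 − 12 = 110; no degree gives 88 − 5 = 83. No deviation. ✓
  Low-ability: no degree gives 88 − 5 = 83; degree gives 122 − 21 = 101. Would deviate. ✗
Try high-ability → no degree, low-ability → degree:
  Under separation the firm infers type exactly: no degree → high-ability (pays 122), degree → low-ability (pays 88).
  High-ability: no degree gives 122 − 5 = 117; degree gives 88 − 12 = 76. No deviation. ✓
  Low-ability: degree gives 88 − 21 = 67; no degree gives 122 − 5 = 117. Would deviate. ✗
Neither assignment is incentive-compatible.

None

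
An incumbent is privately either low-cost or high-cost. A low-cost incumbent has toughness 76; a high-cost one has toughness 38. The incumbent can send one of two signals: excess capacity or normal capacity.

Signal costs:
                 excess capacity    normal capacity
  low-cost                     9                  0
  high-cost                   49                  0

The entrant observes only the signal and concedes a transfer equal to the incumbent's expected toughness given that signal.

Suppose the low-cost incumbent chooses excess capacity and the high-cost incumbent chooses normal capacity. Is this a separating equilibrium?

Under separation the entrant infers type exactly: excess capacity → low-cost (pays 76), normal capacity → high-cost (pays 38).
Low-cost: excess capacity gives 76 − 9 = 67; normal capacity gives 38 − 0 = 38. No deviation. ✓
High-cost: normal capacity gives 38 − 0 = 38; excess capacity gives 76 − 49 = 27. No deviation. ✓
Neither type gains from mimicking the other.

Yes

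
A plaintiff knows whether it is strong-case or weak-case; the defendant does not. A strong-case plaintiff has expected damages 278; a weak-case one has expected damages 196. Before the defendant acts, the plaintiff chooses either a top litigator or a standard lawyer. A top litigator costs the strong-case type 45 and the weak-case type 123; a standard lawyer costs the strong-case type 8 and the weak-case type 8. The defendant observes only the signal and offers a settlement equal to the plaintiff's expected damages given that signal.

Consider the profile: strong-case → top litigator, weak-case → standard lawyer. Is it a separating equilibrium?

If types separate, top litigator earns payment 278 and standard lawyer earns 196.
Strong-case: top litigator gives 278 − 45 = 233; standard lawyer gives 196 − 8 = 188. No deviation. ✓
Weak-case: standard lawyer gives 196 − 8 = 188; top litigator gives 278 − 123 = 155. No deviation. ✓
Both incentive constraints hold.

Yes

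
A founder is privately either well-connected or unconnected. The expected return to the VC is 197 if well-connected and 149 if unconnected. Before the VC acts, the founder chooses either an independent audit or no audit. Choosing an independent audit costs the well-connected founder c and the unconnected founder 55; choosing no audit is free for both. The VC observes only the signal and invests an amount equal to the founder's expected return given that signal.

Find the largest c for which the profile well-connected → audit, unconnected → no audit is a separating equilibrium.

48

Under separation: audit → well-connected (pays 197); no audit → unconnected (pays 149).
Unconnected: 149 − 0 = 149 ≥ 197 − 55 = 142. Holds regardless of c. ✓
Well-connected: 197 − c ≥ 149 − 0, so c ≤ 197 − 149 = 48.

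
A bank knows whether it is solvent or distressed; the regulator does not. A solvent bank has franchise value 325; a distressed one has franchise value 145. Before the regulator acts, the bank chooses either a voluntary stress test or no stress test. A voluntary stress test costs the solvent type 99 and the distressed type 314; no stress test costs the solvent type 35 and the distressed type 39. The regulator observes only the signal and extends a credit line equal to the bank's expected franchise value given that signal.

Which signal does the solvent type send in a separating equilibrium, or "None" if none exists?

stress test

Try solvent → stress test, distressed → no stress test:
  If types separate, stress test earns payment 325 and no stress test earns 145.
  Solvent: stress test gives 325 − 99 = 226; no stress test gives 145 − 35 = 110. No deviation. ✓
  Distressed: no stress test gives 145 − 39 = 106; stress test gives 325 − 314 = 11. No deviation. ✓
Both hold — the solvent type sends stress test.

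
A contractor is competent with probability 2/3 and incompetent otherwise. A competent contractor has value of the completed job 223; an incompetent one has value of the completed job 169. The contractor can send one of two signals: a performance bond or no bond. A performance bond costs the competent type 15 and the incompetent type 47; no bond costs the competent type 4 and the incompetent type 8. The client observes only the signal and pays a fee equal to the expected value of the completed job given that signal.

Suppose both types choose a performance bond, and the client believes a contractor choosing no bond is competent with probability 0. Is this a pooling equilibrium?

No

On the equilibrium path (bond) the client holds the prior 2/3 and pays 2/3·223 + 1/3·169 = 205. Off-path (no bond) belief 0 gives 0·223 + 1·169 = 169.
Competent: bond gives 205 − 15 = 190; no bond gives 169 − 4 = 165. Stays. ✓
Incompetent: bond gives 205 − 47 = 158; no bond gives 169 − 8 = 161. Deviates. ✗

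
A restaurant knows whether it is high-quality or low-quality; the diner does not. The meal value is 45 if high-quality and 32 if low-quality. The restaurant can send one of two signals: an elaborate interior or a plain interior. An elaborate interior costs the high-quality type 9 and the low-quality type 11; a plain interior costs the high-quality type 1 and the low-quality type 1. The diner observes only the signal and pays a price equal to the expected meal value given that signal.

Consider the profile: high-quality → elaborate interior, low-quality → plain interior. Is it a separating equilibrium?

If types separate, elaborate interior earns payment 45 and plain interior earns 32.
High-quality: elaborate interior gives 45 − 9 = 36; plain interior gives 32 − 1 = 31. No deviation. ✓
Low-quality: plain interior gives 32 − 1 = 31; elaborate interior gives 45 − 11 = 34. Would deviate. ✗

No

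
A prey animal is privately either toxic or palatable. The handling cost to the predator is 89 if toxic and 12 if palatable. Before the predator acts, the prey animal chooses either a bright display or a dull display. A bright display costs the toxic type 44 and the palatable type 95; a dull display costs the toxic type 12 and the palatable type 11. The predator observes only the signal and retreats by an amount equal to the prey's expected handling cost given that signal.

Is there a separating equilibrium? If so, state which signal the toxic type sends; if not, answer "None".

bright display

Try toxic → bright display, palatable → dull display:
  If types separate, bright display earns payment 89 and dull display earns 12.
  Toxic: bright display gives 89 − 44 = 45; dull display gives 12 − 12 = 0. No deviation. ✓
  Palatable: dull display gives 12 − 11 = 1; bright display gives 89 − 95 = -6. No deviation. ✓
Both hold — the toxic type sends bright display.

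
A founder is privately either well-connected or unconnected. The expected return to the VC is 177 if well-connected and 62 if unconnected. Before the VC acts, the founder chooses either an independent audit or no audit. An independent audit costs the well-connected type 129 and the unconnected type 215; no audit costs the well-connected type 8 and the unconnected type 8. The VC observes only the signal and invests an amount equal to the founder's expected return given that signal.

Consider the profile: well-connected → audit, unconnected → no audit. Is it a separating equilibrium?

No

If types separate, audit earns payment 177 and no audit earns 62.
Well-connected: audit gives 177 − 129 = 48; no audit gives 62 − 8 = 54. Would deviate. ✗
Unconnected: no audit gives 62 − 8 = 54; audit gives 177 − 215 = -38. No deviation. ✓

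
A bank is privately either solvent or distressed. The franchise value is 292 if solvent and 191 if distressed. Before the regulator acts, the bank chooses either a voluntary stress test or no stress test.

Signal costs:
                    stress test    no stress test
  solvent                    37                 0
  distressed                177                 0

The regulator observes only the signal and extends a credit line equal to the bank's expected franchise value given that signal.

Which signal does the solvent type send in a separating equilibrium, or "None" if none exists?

stress test

Try solvent → stress test, distressed → no stress test:
  If types separate, stress test earns payment 292 and no stress test earns 191.
  Solvent: stress test gives 292 − 37 = 255; no stress test gives 191 − 0 = 191. No deviation. ✓
  Distressed: no stress test gives 191 − 0 = 191; stress test gives 292 − 177 = 115. No deviation. ✓
Both hold — the solvent type sends stress test.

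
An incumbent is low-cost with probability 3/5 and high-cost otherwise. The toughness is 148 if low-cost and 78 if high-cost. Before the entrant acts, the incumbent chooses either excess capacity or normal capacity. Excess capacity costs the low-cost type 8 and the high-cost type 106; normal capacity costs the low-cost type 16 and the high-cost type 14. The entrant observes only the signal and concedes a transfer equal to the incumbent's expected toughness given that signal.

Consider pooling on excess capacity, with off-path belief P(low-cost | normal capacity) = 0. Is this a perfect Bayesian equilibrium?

At the pooled signal (excess capacity) the entrant holds the prior 3/5 and pays 3/5·148 + 2/5·78 = 120. Off-path (normal capacity) belief 0 gives 0·148 + 1·78 = 78.
Low-cost: excess capacity gives 120 − 8 = 112; normal capacity gives 78 − 16 = 62. Stays. ✓
High-cost: excess capacity gives 120 − 106 = 14; normal capacity gives 78 − 14 = 64. Deviates. ✗

No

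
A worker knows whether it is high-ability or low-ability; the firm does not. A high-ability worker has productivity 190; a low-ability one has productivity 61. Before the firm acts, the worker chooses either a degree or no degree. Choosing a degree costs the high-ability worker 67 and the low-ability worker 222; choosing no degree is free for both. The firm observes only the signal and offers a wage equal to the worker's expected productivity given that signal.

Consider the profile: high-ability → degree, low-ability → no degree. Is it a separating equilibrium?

Yes

If types separate, degree earns payment 190 and no degree earns 61.
High-ability: degree gives 190 − 67 = 123; no degree gives 61 − 0 = 61. No deviation. ✓
Low-ability: no degree gives 61 − 0 = 61; degree gives 190 − 222 = -32. No deviation. ✓
Both incentive constraints hold.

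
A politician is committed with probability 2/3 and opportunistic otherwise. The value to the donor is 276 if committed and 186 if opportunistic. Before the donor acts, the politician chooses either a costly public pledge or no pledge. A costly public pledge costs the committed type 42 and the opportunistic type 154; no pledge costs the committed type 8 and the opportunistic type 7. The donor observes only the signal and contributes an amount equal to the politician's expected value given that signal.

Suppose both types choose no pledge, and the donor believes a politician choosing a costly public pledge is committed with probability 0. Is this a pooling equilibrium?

Yes

At the pooled signal (no pledge) the donor holds the prior 2/3 and pays 2/3·276 + 1/3·186 = 246. Off-path (pledge) belief 0 gives 0·276 + 1·186 = 186.
Committed: no pledge gives 246 − 8 = 238; pledge gives 186 − 42 = 144. Stays. ✓
Opportunistic: no pledge gives 246 − 7 = 239; pledge gives 186 − 154 = 32. Stays. ✓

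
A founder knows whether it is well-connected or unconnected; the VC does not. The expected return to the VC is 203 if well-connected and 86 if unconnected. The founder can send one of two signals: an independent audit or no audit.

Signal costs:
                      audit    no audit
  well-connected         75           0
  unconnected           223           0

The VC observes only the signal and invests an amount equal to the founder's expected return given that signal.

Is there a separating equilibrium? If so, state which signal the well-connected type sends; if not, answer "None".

Try well-connected → audit, unconnected → no audit:
  If types separate, audit earns payment 203 and no audit earns 86.
  Well-connected: audit gives 203 − 75 = 128; no audit gives 86 − 0 = 86. No deviation. ✓
  Unconnected: no audit gives 86 − 0 = 86; audit gives 203 − 223 = -20. No deviation. ✓
Both hold — the well-connected type sends audit.

audit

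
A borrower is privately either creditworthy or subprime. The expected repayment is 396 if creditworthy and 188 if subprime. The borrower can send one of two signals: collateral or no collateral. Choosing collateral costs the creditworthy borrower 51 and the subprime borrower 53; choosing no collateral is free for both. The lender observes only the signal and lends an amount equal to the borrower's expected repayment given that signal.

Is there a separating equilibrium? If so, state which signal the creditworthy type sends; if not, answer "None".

Try creditworthy → collateral, subprime → no collateral:
  If types separate, collateral earns payment 396 and no collateral earns 188.
  Creditworthy: collateral gives 396 − 51 = 345; no collateral gives 188 − 0 = 188. No deviation. ✓
  Subprime: no collateral gives 188 − 0 = 188; collateral gives 396 − 53 = 343. Would deviate. ✗
Try creditworthy → no collateral, subprime → collateral:
  If types separate, no collateral earns payment 396 and collateral earns 188.
  Creditworthy: no collateral gives 396 − 0 = 396; collateral gives 188 − 51 = 137. No deviation. ✓
  Subprime: collateral gives 188 − 53 = 135; no collateral gives 396 − 0 = 396. Would deviate. ✗
Neither assignment is incentive-compatible.

None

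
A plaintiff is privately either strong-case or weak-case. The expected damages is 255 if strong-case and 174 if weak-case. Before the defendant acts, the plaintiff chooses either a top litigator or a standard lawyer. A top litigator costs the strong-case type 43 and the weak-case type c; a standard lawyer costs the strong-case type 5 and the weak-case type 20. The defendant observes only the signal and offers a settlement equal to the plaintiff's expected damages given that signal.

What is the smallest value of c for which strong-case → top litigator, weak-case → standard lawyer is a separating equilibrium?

101

Under separation: top litigator → strong-case (pays 255); standard lawyer → weak-case (pays 174).
Strong-case: 255 − 43 = 212 ≥ 174 − 5 = 169. Holds regardless of c. ✓
Weak-case: 174 − 20 ≥ 255 − c, so c ≥ 255 − 154 = 101.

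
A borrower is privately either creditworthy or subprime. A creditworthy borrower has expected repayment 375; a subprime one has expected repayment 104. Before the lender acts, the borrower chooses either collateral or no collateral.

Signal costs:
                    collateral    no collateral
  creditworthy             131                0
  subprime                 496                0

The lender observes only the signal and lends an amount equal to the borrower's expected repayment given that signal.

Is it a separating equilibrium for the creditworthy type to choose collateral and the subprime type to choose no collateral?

If types separate, collateral earns payment 375 and no collateral earns 104.
Creditworthy: collateral gives 375 − 131 = 244; no collateral gives 104 − 0 = 104. No deviation. ✓
Subprime: no collateral gives 104 − 0 = 104; collateral gives 375 − 496 = -121. No deviation. ✓
Both incentive constraints hold.

Yes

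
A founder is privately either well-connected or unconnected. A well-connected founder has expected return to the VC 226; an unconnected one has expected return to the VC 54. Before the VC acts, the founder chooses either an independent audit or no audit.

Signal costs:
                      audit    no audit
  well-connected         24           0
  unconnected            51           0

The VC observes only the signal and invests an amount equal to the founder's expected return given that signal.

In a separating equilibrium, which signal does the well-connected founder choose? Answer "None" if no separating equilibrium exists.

Try well-connected → audit, unconnected → no audit:
  If types separate, audit earns payment 226 and no audit earns 54.
  Well-connected: audit gives 226 − 24 = 202; no audit gives 54 − 0 = 54. No deviation. ✓
  Unconnected: no audit gives 54 − 0 = 54; audit gives 226 − 51 = 175. Would deviate. ✗
Try well-connected → no audit, unconnected → audit:
  If types separate, no audit earns payment 226 and audit earns 54.
  Well-connected: no audit gives 226 − 0 = 226; audit gives 54 − 24 = 30. No deviation. ✓
  Unconnected: audit gives 54 − 51 = 3; no audit gives 226 − 0 = 226. Would deviate. ✗
Neither assignment is incentive-compatible.

None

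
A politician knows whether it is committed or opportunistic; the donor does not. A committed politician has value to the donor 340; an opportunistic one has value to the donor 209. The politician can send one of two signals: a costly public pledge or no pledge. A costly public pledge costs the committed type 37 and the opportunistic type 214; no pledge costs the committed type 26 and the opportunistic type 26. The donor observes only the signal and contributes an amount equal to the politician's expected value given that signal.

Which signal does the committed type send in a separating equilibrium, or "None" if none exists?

pledge

Try committed → pledge, opportunistic → no pledge:
  Under separation the donor infers type exactly: pledge → committed (pays 340), no pledge → opportunistic (pays 209).
  Committed: pledge gives 340 − 37 = 303; no pledge gives 209 − 26 = 183. No deviation. ✓
  Opportunistic: no pledge gives 209 − 26 = 183; pledge gives 340 − 214 = 126. No deviation. ✓
Both hold — the committed type sends pledge.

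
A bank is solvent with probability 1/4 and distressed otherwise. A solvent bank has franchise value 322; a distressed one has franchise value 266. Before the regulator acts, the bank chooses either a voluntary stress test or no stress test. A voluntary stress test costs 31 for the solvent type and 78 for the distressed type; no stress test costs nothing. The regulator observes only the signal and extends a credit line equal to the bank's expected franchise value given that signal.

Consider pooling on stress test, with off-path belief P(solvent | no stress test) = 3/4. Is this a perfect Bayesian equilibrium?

No

At the pooled signal (stress test) the regulator holds the prior 1/4 and pays 1/4·322 + 3/4·266 = 280. Off-path (no stress test) belief 3/4 gives 3/4·322 + 1/4·266 = 308.
Solvent: stress test gives 280 − 31 = 249; no stress test gives 308 − 0 = 308. Deviates. ✗
Distressed: stress test gives 280 − 78 = 202; no stress test gives 308 − 0 = 308. Deviates. ✗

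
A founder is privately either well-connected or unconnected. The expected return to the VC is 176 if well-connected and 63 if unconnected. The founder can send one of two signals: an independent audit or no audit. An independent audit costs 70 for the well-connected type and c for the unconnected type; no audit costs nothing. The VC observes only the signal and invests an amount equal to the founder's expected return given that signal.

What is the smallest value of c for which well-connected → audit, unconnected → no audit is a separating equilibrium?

Under separation: audit → well-connected (pays 176); no audit → unconnected (pays 63).
Well-connected: 176 − 70 = 106 ≥ 63 − 0 = 63. Holds regardless of c. ✓
Unconnected: 63 − 0 ≥ 176 − c, so c ≥ 176 − 63 = 113.

113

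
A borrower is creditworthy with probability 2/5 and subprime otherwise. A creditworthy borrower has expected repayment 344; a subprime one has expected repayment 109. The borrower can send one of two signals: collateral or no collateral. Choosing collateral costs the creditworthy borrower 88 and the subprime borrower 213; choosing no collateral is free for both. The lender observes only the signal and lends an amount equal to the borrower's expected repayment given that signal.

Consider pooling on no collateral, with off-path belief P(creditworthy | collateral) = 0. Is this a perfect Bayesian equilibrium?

Yes

At the pooled signal (no collateral) the lender holds the prior 2/5 and pays 2/5·344 + 3/5·109 = 203. Off-path (collateral) belief 0 gives 0·344 + 1·109 = 109.
Creditworthy: no collateral gives 203 − 0 = 203; collateral gives 109 − 88 = 21. Stays. ✓
Subprime: no collateral gives 203 − 0 = 203; collateral gives 109 − 213 = -104. Stays. ✓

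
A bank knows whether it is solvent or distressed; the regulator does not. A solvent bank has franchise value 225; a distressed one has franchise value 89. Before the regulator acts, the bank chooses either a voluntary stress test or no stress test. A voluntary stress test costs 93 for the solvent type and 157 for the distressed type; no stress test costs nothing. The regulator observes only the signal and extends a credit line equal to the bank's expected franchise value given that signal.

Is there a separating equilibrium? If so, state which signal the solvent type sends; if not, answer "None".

Try solvent → stress test, distressed → no stress test:
  If types separate, stress test earns payment 225 and no stress test earns 89.
  Solvent: stress test gives 225 − 93 = 132; no stress test gives 89 − 0 = 89. No deviation. ✓
  Distressed: no stress test gives 89 − 0 = 89; stress test gives 225 − 157 = 68. No deviation. ✓
Both hold — the solvent type sends stress test.

stress test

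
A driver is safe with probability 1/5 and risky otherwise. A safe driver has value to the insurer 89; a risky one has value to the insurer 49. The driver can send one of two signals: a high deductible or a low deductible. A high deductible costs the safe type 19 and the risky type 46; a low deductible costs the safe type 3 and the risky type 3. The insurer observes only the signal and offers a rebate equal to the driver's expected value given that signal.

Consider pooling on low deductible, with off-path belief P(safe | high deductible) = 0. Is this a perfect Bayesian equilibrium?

Yes

At the pooled signal (low deductible) the insurer holds the prior 1/5 and pays 1/5·89 + 4/5·49 = 57. Off-path (high deductible) belief 0 gives 0·89 + 1·49 = 49.
Safe: low deductible gives 57 − 3 = 54; high deductible gives 49 − 19 = 30. Stays. ✓
Risky: low deductible gives 57 − 3 = 54; high deductible gives 49 − 46 = 3. Stays. ✓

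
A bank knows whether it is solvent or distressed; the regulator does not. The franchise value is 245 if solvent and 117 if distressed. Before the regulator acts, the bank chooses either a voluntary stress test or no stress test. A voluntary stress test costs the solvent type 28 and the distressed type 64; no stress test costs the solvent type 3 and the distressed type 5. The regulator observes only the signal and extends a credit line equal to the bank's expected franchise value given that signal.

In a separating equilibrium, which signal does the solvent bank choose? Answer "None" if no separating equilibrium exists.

Try solvent → stress test, distressed → no stress test:
  Under separation the regulator infers type exactly: stress test → solvent (pays 245), no stress test → distressed (pays 117).
  Solvent: stress test gives 245 − 28 = 217; no stress test gives 117 − 3 = 114. No deviation. ✓
  Distressed: no stress test gives 117 − 5 = 112; stress test gives 245 − 64 = 181. Would deviate. ✗
Try solvent → no stress test, distressed → stress test:
  Under separation the regulator infers type exactly: no stress test → solvent (pays 245), stress test → distressed (pays 117).
  Solvent: no stress test gives 245 − 3 = 242; stress test gives 117 − 28 = 89. No deviation. ✓
  Distressed: stress test gives 117 − 64 = 53; no stress test gives 245 − 5 = 240. Would deviate. ✗
Neither assignment is incentive-compatible.

None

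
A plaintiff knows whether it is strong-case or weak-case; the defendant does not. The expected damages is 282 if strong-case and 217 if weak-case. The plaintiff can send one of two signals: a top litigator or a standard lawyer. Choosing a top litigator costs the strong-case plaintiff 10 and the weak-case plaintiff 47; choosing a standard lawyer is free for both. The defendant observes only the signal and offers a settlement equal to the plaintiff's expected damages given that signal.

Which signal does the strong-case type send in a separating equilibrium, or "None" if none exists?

None

Try strong-case → top litigator, weak-case → standard lawyer:
  Under separation the defendant infers type exactly: top litigator → strong-case (pays 282), standard lawyer → weak-case (pays 217).
  Strong-case: top litigator gives 282 − 10 = 272; standard lawyer gives 217 − 0 = 217. No deviation. ✓
  Weak-case: standard lawyer gives 217 − 0 = 217; top litigator gives 282 − 47 = 235. Would deviate. ✗
Try strong-case → standard lawyer, weak-case → top litigator:
  Under separation the defendant infers type exactly: standard lawyer → strong-case (pays 282), top litigator → weak-case (pays 217).
  Strong-case: standard lawyer gives 282 − 0 = 282; top litigator gives 217 − 10 = 207. No deviation. ✓
  Weak-case: top litigator gives 217 − 47 = 170; standard lawyer gives 282 − 0 = 282. Would deviate. ✗
Neither assignment is incentive-compatible.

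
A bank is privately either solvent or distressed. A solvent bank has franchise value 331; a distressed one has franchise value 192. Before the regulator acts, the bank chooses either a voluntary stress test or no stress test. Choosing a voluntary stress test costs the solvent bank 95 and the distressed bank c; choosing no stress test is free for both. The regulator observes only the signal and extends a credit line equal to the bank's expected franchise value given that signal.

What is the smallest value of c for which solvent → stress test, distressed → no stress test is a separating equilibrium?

139

Under separation: stress test → solvent (pays 331); no stress test → distressed (pays 192).
Solvent: 331 − 95 = 236 ≥ 192 − 0 = 192. Holds regardless of c. ✓
Distressed: 192 − 0 ≥ 331 − c, so c ≥ 331 − 192 = 139.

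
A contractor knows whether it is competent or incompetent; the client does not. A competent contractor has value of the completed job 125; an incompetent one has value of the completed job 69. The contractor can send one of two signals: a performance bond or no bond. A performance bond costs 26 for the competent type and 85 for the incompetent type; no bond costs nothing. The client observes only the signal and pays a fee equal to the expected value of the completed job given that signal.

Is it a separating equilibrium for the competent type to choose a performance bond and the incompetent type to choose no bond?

Yes

If types separate, bond earns payment 125 and no bond earns 69.
Competent: bond gives 125 − 26 = 99; no bond gives 69 − 0 = 69. No deviation. ✓
Incompetent: no bond gives 69 − 0 = 69; bond gives 125 − 85 = 40. No deviation. ✓
Both incentive constraints hold.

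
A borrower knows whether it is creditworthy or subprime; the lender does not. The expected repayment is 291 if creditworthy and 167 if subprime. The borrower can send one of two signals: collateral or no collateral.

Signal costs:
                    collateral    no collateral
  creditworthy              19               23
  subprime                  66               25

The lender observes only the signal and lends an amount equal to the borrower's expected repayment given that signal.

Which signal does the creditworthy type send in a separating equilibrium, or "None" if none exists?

Try creditworthy → collateral, subprime → no collateral:
  If types separate, collateral earns payment 291 and no collateral earns 167.
  Creditworthy: collateral gives 291 − 19 = 272; no collateral gives 167 − 23 = 144. No deviation. ✓
  Subprime: no collateral gives 167 − 25 = 142; collateral gives 291 − 66 = 225. Would deviate. ✗
Try creditworthy → no collateral, subprime → collateral:
  If types separate, no collateral earns payment 291 and collateral earns 167.
  Creditworthy: no collateral gives 291 − 23 = 268; collateral gives 167 − 19 = 148. No deviation. ✓
  Subprime: collateral gives 167 − 66 = 101; no collateral gives 291 − 25 = 266. Would deviate. ✗
Neither assignment is incentive-compatible.

None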